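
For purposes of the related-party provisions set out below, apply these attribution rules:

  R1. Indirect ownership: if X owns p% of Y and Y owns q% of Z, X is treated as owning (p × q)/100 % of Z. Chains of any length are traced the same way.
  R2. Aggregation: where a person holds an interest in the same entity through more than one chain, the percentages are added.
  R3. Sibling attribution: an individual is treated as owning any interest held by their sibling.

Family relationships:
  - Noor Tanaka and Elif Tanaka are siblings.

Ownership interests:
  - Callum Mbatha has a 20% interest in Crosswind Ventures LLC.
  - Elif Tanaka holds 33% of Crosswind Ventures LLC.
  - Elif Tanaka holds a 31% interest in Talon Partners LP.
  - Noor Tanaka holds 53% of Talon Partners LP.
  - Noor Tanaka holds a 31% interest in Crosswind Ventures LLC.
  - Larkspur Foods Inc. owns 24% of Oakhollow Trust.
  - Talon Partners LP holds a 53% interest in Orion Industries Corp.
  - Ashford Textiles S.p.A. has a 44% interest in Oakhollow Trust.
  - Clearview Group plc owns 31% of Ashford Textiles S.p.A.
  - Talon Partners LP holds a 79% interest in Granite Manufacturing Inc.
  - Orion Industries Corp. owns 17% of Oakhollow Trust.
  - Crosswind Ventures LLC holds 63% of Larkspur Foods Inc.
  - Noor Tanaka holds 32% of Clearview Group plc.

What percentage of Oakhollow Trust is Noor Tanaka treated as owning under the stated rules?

21.61%

By sibling attribution (R3), Noor Tanaka is treated as also owning Elif Tanaka's interest in Talon Partners LP, giving 53% + 31% = 84%.
By sibling attribution (R3), Noor Tanaka is treated as also owning Elif Tanaka's interest in Crosswind Ventures LLC, giving 31% + 33% = 64%.
Chain via Clearview Group plc → Ashford Textiles S.p.A. (R1): 32% × 31% × 44% = 4.3648% of Oakhollow Trust.
Chain via Talon Partners LP → Orion Industries Corp. (R1): 84% × 53% × 17% = 7.5684% of Oakhollow Trust.
Chain via Crosswind Ventures LLC → Larkspur Foods Inc. (R1): 64% × 63% × 24% = 9.6768% of Oakhollow Trust.
Aggregating (R2): 4.3648% + 7.5684% + 9.6768% = 21.61%.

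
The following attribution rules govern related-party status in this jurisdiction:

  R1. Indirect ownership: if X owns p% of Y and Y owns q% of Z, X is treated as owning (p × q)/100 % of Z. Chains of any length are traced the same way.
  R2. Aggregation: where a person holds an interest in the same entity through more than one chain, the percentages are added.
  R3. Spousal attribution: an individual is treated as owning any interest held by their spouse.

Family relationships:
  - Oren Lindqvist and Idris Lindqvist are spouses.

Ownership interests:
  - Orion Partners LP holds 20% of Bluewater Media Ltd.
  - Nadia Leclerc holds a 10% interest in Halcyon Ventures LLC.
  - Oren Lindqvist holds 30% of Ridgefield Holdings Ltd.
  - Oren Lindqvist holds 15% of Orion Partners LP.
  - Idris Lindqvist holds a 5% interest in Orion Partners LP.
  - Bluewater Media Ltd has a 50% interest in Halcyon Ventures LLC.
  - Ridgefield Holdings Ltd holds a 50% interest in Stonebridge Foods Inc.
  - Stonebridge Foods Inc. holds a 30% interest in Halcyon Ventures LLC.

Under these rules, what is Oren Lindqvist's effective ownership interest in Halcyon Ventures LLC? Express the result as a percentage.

6.5%

By spousal attribution (R3), Oren Lindqvist is treated as also owning Idris Lindqvist's interest in Orion Partners LP, giving 15% + 5% = 20%.
Chain via Orion Partners LP → Bluewater Media Ltd (R1): 20% × 20% × 50% = 2% of Halcyon Ventures LLC.
Chain via Ridgefield Holdings Ltd → Stonebridge Foods Inc. (R1): 30% × 50% × 30% = 4.5% of Halcyon Ventures LLC.
Aggregating (R2): 2% + 4.5% = 6.5%.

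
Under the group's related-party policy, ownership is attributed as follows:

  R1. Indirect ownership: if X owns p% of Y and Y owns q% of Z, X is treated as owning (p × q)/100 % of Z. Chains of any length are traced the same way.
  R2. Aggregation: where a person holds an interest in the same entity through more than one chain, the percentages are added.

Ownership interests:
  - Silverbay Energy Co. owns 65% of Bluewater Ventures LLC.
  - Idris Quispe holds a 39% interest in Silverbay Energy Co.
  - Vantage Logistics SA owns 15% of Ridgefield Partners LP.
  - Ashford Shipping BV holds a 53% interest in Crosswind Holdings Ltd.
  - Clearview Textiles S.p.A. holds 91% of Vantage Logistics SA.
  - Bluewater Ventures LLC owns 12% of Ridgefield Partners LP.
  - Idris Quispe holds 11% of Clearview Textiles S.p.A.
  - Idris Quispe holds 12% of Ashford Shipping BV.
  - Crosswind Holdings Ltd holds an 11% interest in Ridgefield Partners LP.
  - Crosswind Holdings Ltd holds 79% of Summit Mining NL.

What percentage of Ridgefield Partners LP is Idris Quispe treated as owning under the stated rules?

5.2431%

Chain via Ashford Shipping BV → Crosswind Holdings Ltd (R1): 12% × 53% × 11% = 0.6996% of Ridgefield Partners LP.
Chain via Clearview Textiles S.p.A. → Vantage Logistics SA (R1): 11% × 91% × 15% = 1.5015% of Ridgefield Partners LP.
Chain via Silverbay Energy Co. → Bluewater Ventures LLC (R1): 39% × 65% × 12% = 3.042% of Ridgefield Partners LP.
Aggregating (R2): 0.6996% + 1.5015% + 3.042% = 5.2431%.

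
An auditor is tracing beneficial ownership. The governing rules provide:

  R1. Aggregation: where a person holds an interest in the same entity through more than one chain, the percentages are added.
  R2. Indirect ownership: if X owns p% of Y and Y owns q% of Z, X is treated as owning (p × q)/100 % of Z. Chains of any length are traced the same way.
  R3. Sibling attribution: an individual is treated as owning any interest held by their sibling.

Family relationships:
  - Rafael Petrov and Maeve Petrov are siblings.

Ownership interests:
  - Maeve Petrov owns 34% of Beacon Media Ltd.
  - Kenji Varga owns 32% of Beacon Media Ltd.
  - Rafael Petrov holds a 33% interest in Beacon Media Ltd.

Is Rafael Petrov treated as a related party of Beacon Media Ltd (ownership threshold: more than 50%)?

By sibling attribution (R3), Rafael Petrov is treated as also owning Maeve Petrov's interest in Beacon Media Ltd, giving 33% + 34% = 67%.
Direct interest in Beacon Media Ltd: 67%.
67% exceeds the 50% threshold, so Rafael is a related party to Beacon Media Ltd.

Yes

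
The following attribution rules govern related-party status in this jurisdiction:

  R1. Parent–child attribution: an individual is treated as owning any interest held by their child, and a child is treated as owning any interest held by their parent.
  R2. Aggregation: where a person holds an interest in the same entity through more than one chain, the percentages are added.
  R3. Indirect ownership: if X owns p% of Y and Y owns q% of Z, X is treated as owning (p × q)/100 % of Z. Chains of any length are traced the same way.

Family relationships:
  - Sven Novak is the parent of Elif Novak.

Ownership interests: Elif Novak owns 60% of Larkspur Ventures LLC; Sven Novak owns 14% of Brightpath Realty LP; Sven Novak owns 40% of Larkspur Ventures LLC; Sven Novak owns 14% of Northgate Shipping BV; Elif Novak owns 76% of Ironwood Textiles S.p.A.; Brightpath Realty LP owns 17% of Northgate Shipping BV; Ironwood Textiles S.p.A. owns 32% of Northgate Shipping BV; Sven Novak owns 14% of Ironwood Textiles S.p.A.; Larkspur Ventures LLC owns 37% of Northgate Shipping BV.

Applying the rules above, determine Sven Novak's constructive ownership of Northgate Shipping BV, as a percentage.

82.18%

By parent–child attribution (R1), Sven Novak is treated as also owning Elif Novak's interest in Ironwood Textiles S.p.A, giving 14% + 76% = 90%.
By parent–child attribution (R1), Sven Novak is treated as also owning Elif Novak's interest in Larkspur Ventures LLC, giving 40% + 60% = 100%.
Chain via Brightpath Realty LP (R3): 14% × 17% = 2.38% of Northgate Shipping BV.
Chain via Ironwood Textiles S.p.A. (R3): 90% × 32% = 28.8% of Northgate Shipping BV.
Chain via Larkspur Ventures LLC (R3): 100% × 37% = 37% of Northgate Shipping BV.
Direct interest in Northgate Shipping BV: 14%.
Aggregating (R2): 2.38% + 28.8% + 37% + 14% = 82.18%.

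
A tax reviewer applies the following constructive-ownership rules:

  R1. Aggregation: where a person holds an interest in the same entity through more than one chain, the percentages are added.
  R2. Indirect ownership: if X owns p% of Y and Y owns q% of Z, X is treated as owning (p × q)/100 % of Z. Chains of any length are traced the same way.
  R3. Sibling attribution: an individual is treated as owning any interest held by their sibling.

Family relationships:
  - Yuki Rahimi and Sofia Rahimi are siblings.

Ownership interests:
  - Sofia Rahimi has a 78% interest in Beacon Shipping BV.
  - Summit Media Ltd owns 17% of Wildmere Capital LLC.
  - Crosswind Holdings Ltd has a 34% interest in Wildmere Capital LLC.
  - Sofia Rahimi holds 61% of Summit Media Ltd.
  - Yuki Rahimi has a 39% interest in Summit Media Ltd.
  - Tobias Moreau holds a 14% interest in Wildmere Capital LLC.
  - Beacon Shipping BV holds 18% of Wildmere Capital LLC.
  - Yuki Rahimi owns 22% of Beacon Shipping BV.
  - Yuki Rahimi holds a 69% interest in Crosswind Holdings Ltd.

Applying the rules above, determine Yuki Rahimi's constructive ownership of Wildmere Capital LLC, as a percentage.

By sibling attribution (R3), Yuki Rahimi is treated as also owning Sofia Rahimi's interest in Summit Media Ltd, giving 39% + 61% = 100%.
By sibling attribution (R3), Yuki Rahimi is treated as also owning Sofia Rahimi's interest in Beacon Shipping BV, giving 22% + 78% = 100%.
Chain via Summit Media Ltd (R2): 100% × 17% = 17% of Wildmere Capital LLC.
Chain via Beacon Shipping BV (R2): 100% × 18% = 18% of Wildmere Capital LLC.
Chain via Crosswind Holdings Ltd (R2): 69% × 34% = 23.46% of Wildmere Capital LLC.
Aggregating (R1): 17% + 18% + 23.46% = 58.46%.

58.46%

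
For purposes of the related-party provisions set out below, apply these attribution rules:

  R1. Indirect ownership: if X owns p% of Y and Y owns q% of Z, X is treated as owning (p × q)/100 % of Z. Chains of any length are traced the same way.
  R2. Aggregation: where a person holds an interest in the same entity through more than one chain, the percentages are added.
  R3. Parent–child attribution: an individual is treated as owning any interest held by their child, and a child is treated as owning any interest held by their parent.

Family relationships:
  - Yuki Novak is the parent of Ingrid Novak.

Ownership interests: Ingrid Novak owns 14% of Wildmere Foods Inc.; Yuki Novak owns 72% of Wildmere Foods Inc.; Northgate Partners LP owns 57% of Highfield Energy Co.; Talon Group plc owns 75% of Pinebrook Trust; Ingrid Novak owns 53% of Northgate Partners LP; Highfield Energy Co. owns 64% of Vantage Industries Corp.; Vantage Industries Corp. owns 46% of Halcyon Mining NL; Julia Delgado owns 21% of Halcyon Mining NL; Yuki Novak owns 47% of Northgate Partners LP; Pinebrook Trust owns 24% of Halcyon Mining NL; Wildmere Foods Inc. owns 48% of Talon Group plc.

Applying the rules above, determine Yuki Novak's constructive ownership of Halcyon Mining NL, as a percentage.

By parent–child attribution (R3), Yuki Novak is treated as also owning Ingrid Novak's interest in Wildmere Foods Inc, giving 72% + 14% = 86%.
By parent–child attribution (R3), Yuki Novak is treated as also owning Ingrid Novak's interest in Northgate Partners LP, giving 47% + 53% = 100%.
Chain via Wildmere Foods Inc. → Talon Group plc → Pinebrook Trust (R1): 86% × 48% × 75% × 24% = 7.4304% of Halcyon Mining NL.
Chain via Northgate Partners LP → Highfield Energy Co. → Vantage Industries Corp. (R1): 100% × 57% × 64% × 46% = 16.7808% of Halcyon Mining NL.
Aggregating (R2): 7.4304% + 16.7808% = 24.2112%.

24.2112%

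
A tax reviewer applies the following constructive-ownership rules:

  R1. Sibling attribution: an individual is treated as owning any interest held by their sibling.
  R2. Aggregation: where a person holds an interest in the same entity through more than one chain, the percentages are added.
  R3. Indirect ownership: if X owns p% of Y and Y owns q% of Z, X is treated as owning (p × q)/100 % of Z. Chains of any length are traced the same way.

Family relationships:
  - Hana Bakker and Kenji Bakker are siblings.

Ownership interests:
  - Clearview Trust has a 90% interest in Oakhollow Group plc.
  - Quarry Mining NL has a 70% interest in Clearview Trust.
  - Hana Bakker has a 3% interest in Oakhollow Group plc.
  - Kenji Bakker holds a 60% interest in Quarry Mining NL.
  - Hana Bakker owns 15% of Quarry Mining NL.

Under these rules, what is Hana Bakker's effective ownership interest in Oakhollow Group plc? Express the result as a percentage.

50.25%

By sibling attribution (R1), Hana Bakker is treated as also owning Kenji Bakker's interest in Quarry Mining NL, giving 15% + 60% = 75%.
Chain via Quarry Mining NL → Clearview Trust (R3): 75% × 70% × 90% = 47.25% of Oakhollow Group plc.
Direct interest in Oakhollow Group plc: 3%.
Aggregating (R2): 47.25% + 3% = 50.25%.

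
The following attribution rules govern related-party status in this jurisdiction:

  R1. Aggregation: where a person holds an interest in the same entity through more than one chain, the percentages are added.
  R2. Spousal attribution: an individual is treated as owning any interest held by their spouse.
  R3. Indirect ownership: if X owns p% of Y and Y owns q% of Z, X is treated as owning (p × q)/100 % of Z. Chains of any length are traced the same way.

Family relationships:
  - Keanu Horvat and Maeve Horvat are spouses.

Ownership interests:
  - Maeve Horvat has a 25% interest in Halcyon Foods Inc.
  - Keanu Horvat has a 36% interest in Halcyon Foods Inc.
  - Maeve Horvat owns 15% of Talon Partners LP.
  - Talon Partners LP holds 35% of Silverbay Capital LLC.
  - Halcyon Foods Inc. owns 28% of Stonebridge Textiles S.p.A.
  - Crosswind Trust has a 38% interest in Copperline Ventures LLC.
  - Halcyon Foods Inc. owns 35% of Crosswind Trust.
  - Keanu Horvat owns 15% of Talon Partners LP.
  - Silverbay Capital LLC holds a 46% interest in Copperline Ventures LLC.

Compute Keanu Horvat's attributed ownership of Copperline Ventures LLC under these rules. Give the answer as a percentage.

By spousal attribution (R2), Keanu Horvat is treated as also owning Maeve Horvat's interest in Halcyon Foods Inc, giving 36% + 25% = 61%.
By spousal attribution (R2), Keanu Horvat is treated as also owning Maeve Horvat's interest in Talon Partners LP, giving 15% + 15% = 30%.
Chain via Halcyon Foods Inc. → Crosswind Trust (R3): 61% × 35% × 38% = 8.113% of Copperline Ventures LLC.
Chain via Talon Partners LP → Silverbay Capital LLC (R3): 30% × 35% × 46% = 4.83% of Copperline Ventures LLC.
Aggregating (R1): 8.113% + 4.83% = 12.943%.

12.943%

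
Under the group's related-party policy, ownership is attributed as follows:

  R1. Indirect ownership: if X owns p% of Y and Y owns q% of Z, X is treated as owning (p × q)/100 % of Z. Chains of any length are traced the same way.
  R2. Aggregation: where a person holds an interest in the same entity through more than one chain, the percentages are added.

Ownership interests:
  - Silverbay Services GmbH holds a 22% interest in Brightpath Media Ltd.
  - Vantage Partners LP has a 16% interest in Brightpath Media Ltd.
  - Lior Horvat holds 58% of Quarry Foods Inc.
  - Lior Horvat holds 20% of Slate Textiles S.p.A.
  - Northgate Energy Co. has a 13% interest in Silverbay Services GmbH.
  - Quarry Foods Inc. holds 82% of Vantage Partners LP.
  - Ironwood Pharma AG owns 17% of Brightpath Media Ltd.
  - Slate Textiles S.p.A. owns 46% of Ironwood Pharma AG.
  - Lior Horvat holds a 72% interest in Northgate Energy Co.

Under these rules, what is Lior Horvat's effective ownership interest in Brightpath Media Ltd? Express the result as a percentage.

11.2328%

Chain via Quarry Foods Inc. → Vantage Partners LP (R1): 58% × 82% × 16% = 7.6096% of Brightpath Media Ltd.
Chain via Slate Textiles S.p.A. → Ironwood Pharma AG (R1): 20% × 46% × 17% = 1.564% of Brightpath Media Ltd.
Chain via Northgate Energy Co. → Silverbay Services GmbH (R1): 72% × 13% × 22% = 2.0592% of Brightpath Media Ltd.
Aggregating (R2): 7.6096% + 1.564% + 2.0592% = 11.2328%.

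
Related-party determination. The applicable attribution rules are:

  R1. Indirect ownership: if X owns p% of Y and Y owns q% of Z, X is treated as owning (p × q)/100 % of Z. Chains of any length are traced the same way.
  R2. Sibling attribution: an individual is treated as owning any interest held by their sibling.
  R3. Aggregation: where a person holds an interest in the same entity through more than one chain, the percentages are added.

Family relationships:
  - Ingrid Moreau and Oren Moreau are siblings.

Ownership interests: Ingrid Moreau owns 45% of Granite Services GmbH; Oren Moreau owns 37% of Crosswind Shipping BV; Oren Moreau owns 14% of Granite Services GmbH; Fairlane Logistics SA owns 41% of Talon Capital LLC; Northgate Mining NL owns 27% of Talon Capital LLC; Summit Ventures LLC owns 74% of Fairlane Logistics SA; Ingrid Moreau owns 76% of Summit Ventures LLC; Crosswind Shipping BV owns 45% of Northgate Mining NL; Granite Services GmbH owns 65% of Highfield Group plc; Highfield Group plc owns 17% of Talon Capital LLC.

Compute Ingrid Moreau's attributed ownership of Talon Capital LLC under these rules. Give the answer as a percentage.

By sibling attribution (R2), Ingrid Moreau is treated as also owning Oren Moreau's interest in Granite Services GmbH, giving 45% + 14% = 59%.
By sibling attribution (R2), Ingrid Moreau is treated as owning Oren Moreau's 37% interest in Crosswind Shipping BV.
Chain via Granite Services GmbH → Highfield Group plc (R1): 59% × 65% × 17% = 6.5195% of Talon Capital LLC.
Chain via Summit Ventures LLC → Fairlane Logistics SA (R1): 76% × 74% × 41% = 23.0584% of Talon Capital LLC.
Chain via Crosswind Shipping BV → Northgate Mining NL (R1): 37% × 45% × 27% = 4.4955% of Talon Capital LLC.
Aggregating (R3): 6.5195% + 23.0584% + 4.4955% = 34.0734%.

34.0734%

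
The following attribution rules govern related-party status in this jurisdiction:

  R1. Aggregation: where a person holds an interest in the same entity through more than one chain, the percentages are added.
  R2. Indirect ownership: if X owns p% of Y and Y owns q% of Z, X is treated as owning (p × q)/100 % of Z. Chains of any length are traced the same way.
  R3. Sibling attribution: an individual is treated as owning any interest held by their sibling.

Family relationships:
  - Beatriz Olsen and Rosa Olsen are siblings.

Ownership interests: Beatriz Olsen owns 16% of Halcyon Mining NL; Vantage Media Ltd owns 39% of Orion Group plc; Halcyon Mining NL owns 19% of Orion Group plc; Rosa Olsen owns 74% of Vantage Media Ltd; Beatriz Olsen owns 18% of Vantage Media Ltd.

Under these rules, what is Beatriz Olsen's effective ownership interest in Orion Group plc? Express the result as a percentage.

By sibling attribution (R3), Beatriz Olsen is treated as also owning Rosa Olsen's interest in Vantage Media Ltd, giving 18% + 74% = 92%.
Chain via Halcyon Mining NL (R2): 16% × 19% = 3.04% of Orion Group plc.
Chain via Vantage Media Ltd (R2): 92% × 39% = 35.88% of Orion Group plc.
Aggregating (R1): 3.04% + 35.88% = 38.92%.

38.92%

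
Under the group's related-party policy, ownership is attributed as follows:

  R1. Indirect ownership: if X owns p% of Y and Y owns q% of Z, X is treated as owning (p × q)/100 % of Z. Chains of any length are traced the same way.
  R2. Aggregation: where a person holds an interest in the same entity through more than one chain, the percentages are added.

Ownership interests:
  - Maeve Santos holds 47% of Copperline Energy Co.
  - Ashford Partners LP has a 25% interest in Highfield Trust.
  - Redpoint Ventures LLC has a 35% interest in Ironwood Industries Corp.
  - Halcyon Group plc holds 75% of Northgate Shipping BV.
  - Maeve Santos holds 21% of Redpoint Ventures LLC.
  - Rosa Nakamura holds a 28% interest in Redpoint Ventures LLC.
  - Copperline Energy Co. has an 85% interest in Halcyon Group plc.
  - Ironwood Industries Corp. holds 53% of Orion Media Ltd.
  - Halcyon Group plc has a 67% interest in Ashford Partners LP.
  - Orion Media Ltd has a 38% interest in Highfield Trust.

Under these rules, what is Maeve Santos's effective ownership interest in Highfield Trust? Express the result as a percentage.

Chain via Redpoint Ventures LLC → Ironwood Industries Corp. → Orion Media Ltd (R1): 21% × 35% × 53% × 38% = 1.48029% of Highfield Trust.
Chain via Copperline Energy Co. → Halcyon Group plc → Ashford Partners LP (R1): 47% × 85% × 67% × 25% = 6.691625% of Highfield Trust.
Aggregating (R2): 1.48029% + 6.691625% = 8.171915%.

8.171915%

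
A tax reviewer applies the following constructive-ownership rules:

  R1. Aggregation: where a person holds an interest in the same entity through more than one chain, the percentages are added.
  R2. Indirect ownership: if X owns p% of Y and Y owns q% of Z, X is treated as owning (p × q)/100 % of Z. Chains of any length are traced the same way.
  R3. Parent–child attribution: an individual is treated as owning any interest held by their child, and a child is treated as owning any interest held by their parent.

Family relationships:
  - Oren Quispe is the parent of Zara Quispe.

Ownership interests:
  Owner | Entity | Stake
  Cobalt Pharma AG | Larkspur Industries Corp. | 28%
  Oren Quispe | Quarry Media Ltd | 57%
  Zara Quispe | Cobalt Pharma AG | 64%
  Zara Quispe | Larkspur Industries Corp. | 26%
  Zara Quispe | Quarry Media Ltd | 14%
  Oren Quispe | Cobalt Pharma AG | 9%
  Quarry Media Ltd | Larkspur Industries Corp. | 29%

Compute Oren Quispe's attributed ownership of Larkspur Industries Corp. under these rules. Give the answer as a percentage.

67.03%

By parent–child attribution (R3), Oren Quispe is treated as also owning Zara Quispe's interest in Quarry Media Ltd, giving 57% + 14% = 71%.
By parent–child attribution (R3), Oren Quispe is treated as also owning Zara Quispe's interest in Cobalt Pharma AG, giving 9% + 64% = 73%.
By parent–child attribution (R3), Oren Quispe is treated as owning Zara Quispe's 26% interest in Larkspur Industries Corp.
Chain via Quarry Media Ltd (R2): 71% × 29% = 20.59% of Larkspur Industries Corp.
Chain via Cobalt Pharma AG (R2): 73% × 28% = 20.44% of Larkspur Industries Corp.
Direct interest in Larkspur Industries Corp: 26%.
Aggregating (R1): 20.59% + 20.44% + 26% = 67.03%.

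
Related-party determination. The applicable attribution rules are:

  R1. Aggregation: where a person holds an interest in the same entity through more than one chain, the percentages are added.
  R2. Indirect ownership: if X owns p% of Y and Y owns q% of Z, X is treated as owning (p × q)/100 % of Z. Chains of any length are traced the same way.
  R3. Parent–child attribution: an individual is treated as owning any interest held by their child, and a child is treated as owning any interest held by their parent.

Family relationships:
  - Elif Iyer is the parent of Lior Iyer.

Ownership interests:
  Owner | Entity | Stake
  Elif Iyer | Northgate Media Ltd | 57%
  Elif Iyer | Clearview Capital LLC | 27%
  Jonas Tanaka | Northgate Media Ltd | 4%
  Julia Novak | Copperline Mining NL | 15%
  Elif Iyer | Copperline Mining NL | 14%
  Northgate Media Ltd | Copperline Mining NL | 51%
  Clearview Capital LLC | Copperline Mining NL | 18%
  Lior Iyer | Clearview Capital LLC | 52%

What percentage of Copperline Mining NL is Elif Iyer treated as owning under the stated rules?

By parent–child attribution (R3), Elif Iyer is treated as also owning Lior Iyer's interest in Clearview Capital LLC, giving 27% + 52% = 79%.
Chain via Clearview Capital LLC (R2): 79% × 18% = 14.22% of Copperline Mining NL.
Chain via Northgate Media Ltd (R2): 57% × 51% = 29.07% of Copperline Mining NL.
Direct interest in Copperline Mining NL: 14%.
Aggregating (R1): 14.22% + 29.07% + 14% = 57.29%.

57.29%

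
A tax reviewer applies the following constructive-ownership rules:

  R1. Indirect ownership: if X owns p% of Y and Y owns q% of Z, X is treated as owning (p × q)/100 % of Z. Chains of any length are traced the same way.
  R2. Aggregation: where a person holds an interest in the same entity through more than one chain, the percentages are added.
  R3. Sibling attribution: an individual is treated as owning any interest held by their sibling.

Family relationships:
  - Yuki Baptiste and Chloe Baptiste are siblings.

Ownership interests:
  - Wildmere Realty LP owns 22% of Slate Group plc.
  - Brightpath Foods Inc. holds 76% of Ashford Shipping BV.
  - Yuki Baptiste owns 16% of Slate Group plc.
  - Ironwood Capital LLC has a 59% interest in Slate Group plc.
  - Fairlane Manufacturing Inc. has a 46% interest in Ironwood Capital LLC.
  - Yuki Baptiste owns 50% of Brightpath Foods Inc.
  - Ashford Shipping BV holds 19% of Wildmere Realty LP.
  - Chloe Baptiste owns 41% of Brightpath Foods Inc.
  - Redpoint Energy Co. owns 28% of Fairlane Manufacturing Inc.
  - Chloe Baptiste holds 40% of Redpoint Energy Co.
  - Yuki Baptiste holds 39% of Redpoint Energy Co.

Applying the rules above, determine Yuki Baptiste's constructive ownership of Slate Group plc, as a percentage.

By sibling attribution (R3), Yuki Baptiste is treated as also owning Chloe Baptiste's interest in Brightpath Foods Inc, giving 50% + 41% = 91%.
By sibling attribution (R3), Yuki Baptiste is treated as also owning Chloe Baptiste's interest in Redpoint Energy Co, giving 39% + 40% = 79%.
Chain via Brightpath Foods Inc. → Ashford Shipping BV → Wildmere Realty LP (R1): 91% × 76% × 19% × 22% = 2.890888% of Slate Group plc.
Chain via Redpoint Energy Co. → Fairlane Manufacturing Inc. → Ironwood Capital LLC (R1): 79% × 28% × 46% × 59% = 6.003368% of Slate Group plc.
Direct interest in Slate Group plc: 16%.
Aggregating (R2): 2.890888% + 6.003368% + 16% = 24.894256%.

24.894256%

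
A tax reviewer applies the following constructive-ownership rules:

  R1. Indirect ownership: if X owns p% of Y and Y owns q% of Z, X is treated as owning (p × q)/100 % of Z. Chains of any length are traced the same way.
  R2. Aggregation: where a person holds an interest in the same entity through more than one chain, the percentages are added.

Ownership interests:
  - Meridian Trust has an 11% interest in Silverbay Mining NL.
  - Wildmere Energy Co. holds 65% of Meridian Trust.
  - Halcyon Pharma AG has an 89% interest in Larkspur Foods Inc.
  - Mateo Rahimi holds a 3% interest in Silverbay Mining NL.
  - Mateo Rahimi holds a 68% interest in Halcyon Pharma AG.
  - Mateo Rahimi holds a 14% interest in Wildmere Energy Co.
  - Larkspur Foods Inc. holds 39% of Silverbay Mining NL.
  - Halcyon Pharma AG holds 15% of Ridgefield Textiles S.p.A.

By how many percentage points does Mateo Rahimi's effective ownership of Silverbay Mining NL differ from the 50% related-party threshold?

22.3962

Chain via Wildmere Energy Co. → Meridian Trust (R1): 14% × 65% × 11% = 1.001% of Silverbay Mining NL.
Chain via Halcyon Pharma AG → Larkspur Foods Inc. (R1): 68% × 89% × 39% = 23.6028% of Silverbay Mining NL.
Direct interest in Silverbay Mining NL: 3%.
Aggregating (R2): 1.001% + 23.6028% + 3% = 27.6038%.
27.6038% falls short of the 50% threshold by 22.3962 percentage points.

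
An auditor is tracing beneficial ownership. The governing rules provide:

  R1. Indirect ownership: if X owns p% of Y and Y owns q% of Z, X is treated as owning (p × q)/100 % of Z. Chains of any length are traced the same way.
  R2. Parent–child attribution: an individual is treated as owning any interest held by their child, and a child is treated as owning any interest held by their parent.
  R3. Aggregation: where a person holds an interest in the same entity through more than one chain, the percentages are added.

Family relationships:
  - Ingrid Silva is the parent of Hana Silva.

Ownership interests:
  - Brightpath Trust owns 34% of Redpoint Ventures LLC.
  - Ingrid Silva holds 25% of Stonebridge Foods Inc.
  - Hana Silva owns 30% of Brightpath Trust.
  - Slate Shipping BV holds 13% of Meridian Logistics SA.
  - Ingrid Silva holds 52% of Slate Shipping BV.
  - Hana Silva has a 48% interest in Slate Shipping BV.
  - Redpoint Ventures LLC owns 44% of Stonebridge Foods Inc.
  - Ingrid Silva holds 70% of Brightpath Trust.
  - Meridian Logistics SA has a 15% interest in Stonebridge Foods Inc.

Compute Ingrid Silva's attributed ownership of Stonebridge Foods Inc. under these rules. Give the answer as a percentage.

41.91%

By parent–child attribution (R2), Ingrid Silva is treated as also owning Hana Silva's interest in Brightpath Trust, giving 70% + 30% = 100%.
By parent–child attribution (R2), Ingrid Silva is treated as also owning Hana Silva's interest in Slate Shipping BV, giving 52% + 48% = 100%.
Chain via Brightpath Trust → Redpoint Ventures LLC (R1): 100% × 34% × 44% = 14.96% of Stonebridge Foods Inc.
Chain via Slate Shipping BV → Meridian Logistics SA (R1): 100% × 13% × 15% = 1.95% of Stonebridge Foods Inc.
Direct interest in Stonebridge Foods Inc: 25%.
Aggregating (R3): 14.96% + 1.95% + 25% = 41.91%.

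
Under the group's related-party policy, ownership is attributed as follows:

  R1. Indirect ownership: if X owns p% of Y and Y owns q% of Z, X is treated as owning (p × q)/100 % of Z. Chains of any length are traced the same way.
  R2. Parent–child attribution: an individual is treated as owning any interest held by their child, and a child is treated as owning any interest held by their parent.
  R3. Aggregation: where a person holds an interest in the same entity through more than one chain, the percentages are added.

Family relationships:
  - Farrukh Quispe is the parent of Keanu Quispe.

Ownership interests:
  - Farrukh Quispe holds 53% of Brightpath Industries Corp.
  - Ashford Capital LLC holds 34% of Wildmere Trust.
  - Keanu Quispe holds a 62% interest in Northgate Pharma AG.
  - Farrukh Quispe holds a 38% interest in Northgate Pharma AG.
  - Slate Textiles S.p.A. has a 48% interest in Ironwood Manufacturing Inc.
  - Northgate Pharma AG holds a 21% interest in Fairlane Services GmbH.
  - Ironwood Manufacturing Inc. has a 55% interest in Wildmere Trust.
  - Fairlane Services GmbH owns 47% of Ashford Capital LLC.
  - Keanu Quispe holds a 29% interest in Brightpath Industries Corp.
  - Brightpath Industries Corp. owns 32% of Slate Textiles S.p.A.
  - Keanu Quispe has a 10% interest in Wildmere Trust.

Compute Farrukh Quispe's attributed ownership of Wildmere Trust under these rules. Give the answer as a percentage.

20.28316%

By parent–child attribution (R2), Farrukh Quispe is treated as also owning Keanu Quispe's interest in Northgate Pharma AG, giving 38% + 62% = 100%.
By parent–child attribution (R2), Farrukh Quispe is treated as also owning Keanu Quispe's interest in Brightpath Industries Corp, giving 53% + 29% = 82%.
By parent–child attribution (R2), Farrukh Quispe is treated as owning Keanu Quispe's 10% interest in Wildmere Trust.
Chain via Northgate Pharma AG → Fairlane Services GmbH → Ashford Capital LLC (R1): 100% × 21% × 47% × 34% = 3.3558% of Wildmere Trust.
Chain via Brightpath Industries Corp. → Slate Textiles S.p.A. → Ironwood Manufacturing Inc. (R1): 82% × 32% × 48% × 55% = 6.92736% of Wildmere Trust.
Direct interest in Wildmere Trust: 10%.
Aggregating (R3): 3.3558% + 6.92736% + 10% = 20.28316%.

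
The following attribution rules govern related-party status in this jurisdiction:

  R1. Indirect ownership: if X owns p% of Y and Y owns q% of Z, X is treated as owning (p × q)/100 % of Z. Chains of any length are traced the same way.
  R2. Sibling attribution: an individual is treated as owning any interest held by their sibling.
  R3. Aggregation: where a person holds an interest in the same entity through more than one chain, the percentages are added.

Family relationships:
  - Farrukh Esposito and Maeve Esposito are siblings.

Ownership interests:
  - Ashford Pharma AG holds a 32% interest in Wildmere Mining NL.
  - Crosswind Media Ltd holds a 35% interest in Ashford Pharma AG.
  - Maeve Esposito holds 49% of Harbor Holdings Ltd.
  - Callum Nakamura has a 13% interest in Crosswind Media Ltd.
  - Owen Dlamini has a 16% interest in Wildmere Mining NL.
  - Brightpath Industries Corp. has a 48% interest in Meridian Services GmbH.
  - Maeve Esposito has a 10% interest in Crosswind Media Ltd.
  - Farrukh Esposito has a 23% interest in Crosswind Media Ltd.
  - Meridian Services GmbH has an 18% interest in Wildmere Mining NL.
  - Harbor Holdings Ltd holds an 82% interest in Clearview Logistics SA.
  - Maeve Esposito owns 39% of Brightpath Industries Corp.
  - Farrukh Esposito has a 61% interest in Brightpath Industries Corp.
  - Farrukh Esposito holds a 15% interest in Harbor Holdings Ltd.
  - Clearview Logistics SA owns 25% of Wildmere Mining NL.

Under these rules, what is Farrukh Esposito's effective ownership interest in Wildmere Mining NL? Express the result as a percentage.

25.456%

By sibling attribution (R2), Farrukh Esposito is treated as also owning Maeve Esposito's interest in Crosswind Media Ltd, giving 23% + 10% = 33%.
By sibling attribution (R2), Farrukh Esposito is treated as also owning Maeve Esposito's interest in Harbor Holdings Ltd, giving 15% + 49% = 64%.
By sibling attribution (R2), Farrukh Esposito is treated as also owning Maeve Esposito's interest in Brightpath Industries Corp, giving 61% + 39% = 100%.
Chain via Crosswind Media Ltd → Ashford Pharma AG (R1): 33% × 35% × 32% = 3.696% of Wildmere Mining NL.
Chain via Harbor Holdings Ltd → Clearview Logistics SA (R1): 64% × 82% × 25% = 13.12% of Wildmere Mining NL.
Chain via Brightpath Industries Corp. → Meridian Services GmbH (R1): 100% × 48% × 18% = 8.64% of Wildmere Mining NL.
Aggregating (R3): 3.696% + 13.12% + 8.64% = 25.456%.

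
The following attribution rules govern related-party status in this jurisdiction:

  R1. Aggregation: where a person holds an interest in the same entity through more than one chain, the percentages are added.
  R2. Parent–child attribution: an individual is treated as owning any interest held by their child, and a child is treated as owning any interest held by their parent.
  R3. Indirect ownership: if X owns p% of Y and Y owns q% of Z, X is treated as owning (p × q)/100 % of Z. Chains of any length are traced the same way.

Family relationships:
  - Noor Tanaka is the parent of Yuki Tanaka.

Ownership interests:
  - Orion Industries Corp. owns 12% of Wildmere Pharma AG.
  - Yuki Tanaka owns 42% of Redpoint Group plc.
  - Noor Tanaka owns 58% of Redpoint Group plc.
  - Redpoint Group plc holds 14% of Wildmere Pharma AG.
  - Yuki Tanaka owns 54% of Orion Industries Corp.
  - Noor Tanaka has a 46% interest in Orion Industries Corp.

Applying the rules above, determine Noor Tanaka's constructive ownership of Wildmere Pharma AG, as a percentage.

By parent–child attribution (R2), Noor Tanaka is treated as also owning Yuki Tanaka's interest in Redpoint Group plc, giving 58% + 42% = 100%.
By parent–child attribution (R2), Noor Tanaka is treated as also owning Yuki Tanaka's interest in Orion Industries Corp, giving 46% + 54% = 100%.
Chain via Redpoint Group plc (R3): 100% × 14% = 14% of Wildmere Pharma AG.
Chain via Orion Industries Corp. (R3): 100% × 12% = 12% of Wildmere Pharma AG.
Aggregating (R1): 14% + 12% = 26%.

26%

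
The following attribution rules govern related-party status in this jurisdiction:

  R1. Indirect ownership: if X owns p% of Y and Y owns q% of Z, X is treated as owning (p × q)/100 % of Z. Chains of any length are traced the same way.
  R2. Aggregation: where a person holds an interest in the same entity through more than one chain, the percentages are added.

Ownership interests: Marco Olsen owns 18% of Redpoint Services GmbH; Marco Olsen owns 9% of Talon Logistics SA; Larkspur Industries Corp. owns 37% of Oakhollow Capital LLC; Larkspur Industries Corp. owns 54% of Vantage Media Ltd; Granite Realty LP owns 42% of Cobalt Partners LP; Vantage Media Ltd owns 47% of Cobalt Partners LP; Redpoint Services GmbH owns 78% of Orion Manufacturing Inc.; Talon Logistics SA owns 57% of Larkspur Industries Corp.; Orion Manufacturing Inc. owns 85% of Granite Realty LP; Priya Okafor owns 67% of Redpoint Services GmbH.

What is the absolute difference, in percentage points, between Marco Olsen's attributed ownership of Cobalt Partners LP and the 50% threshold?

43.685726

Chain via Redpoint Services GmbH → Orion Manufacturing Inc. → Granite Realty LP (R1): 18% × 78% × 85% × 42% = 5.01228% of Cobalt Partners LP.
Chain via Talon Logistics SA → Larkspur Industries Corp. → Vantage Media Ltd (R1): 9% × 57% × 54% × 47% = 1.301994% of Cobalt Partners LP.
Aggregating (R2): 5.01228% + 1.301994% = 6.314274%.
6.314274% falls short of the 50% threshold by 43.685726 percentage points.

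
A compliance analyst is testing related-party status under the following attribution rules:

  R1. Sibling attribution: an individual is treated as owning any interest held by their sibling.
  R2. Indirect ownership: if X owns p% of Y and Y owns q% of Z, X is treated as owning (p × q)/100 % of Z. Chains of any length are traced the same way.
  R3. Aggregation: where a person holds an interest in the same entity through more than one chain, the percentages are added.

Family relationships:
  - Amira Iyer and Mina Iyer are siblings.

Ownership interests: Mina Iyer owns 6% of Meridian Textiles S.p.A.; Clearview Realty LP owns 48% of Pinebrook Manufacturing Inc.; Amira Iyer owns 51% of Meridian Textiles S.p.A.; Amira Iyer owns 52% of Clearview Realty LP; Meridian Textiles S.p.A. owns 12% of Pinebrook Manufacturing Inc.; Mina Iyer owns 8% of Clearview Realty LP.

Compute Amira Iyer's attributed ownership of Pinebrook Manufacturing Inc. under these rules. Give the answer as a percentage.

By sibling attribution (R1), Amira Iyer is treated as also owning Mina Iyer's interest in Clearview Realty LP, giving 52% + 8% = 60%.
By sibling attribution (R1), Amira Iyer is treated as also owning Mina Iyer's interest in Meridian Textiles S.p.A, giving 51% + 6% = 57%.
Chain via Clearview Realty LP (R2): 60% × 48% = 28.8% of Pinebrook Manufacturing Inc.
Chain via Meridian Textiles S.p.A. (R2): 57% × 12% = 6.84% of Pinebrook Manufacturing Inc.
Aggregating (R3): 28.8% + 6.84% = 35.64%.

35.64%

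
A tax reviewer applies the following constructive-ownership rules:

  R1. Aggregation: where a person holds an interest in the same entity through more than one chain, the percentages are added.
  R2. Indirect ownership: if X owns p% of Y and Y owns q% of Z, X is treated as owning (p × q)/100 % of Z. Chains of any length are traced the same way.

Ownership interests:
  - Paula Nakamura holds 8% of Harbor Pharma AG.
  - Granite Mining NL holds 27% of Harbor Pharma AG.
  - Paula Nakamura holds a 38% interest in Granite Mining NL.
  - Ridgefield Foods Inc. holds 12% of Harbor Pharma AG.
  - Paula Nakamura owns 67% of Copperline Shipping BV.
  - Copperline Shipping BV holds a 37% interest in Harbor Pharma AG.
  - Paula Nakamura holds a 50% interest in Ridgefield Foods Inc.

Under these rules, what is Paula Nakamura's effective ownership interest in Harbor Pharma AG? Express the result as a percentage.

49.05%

Chain via Granite Mining NL (R2): 38% × 27% = 10.26% of Harbor Pharma AG.
Chain via Ridgefield Foods Inc. (R2): 50% × 12% = 6% of Harbor Pharma AG.
Chain via Copperline Shipping BV (R2): 67% × 37% = 24.79% of Harbor Pharma AG.
Direct interest in Harbor Pharma AG: 8%.
Aggregating (R1): 10.26% + 6% + 24.79% + 8% = 49.05%.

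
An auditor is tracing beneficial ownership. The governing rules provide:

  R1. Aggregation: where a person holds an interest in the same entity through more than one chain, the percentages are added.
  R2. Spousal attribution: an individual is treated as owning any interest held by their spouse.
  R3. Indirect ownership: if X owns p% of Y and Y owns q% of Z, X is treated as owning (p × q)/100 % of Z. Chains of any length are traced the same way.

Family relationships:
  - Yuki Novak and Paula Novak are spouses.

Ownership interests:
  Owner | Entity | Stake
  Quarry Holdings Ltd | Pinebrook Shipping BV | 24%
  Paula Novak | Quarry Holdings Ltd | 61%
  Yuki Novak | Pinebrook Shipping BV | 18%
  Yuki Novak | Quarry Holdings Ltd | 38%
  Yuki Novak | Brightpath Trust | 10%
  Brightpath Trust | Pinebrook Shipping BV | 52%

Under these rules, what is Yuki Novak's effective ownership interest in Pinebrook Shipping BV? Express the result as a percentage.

By spousal attribution (R2), Yuki Novak is treated as also owning Paula Novak's interest in Quarry Holdings Ltd, giving 38% + 61% = 99%.
Chain via Quarry Holdings Ltd (R3): 99% × 24% = 23.76% of Pinebrook Shipping BV.
Chain via Brightpath Trust (R3): 10% × 52% = 5.2% of Pinebrook Shipping BV.
Direct interest in Pinebrook Shipping BV: 18%.
Aggregating (R1): 23.76% + 5.2% + 18% = 46.96%.

46.96%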